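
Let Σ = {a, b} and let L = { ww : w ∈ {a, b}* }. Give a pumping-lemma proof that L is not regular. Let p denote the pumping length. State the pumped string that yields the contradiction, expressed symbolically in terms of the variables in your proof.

Toward a contradiction, assume L is regular with pumping length p.
Take w = a^p b^p a^p b^p = uu where u = a^pb^p; then w ∈ L and |w| = 4p ≥ p.
The pumping lemma gives a decomposition w = xyz where |xy| ≤ p and |y| ≥ 1.
Since the first p symbols of w are all a's and |xy| ≤ p, y lies entirely in the leading a-block: y = a^k for some k with 1 ≤ k ≤ p.
Pump with i = 2: xy^2z = a^{p+k} b^p a^p b^p, of length 4p+k. Suppose this equals vv. The string starts with a and ends with b, so v does too; thus the boundary between the two copies of v is a b→a transition. There is exactly one such transition, at position 2p+k, so |v| = 2p+k and |vv| = 4p+2k ≠ 4p+k since k ≥ 1. So xy^2z ∉ L.
This contradicts the pumping lemma, so L is not regular.

a^{p+k} b^p a^p b^p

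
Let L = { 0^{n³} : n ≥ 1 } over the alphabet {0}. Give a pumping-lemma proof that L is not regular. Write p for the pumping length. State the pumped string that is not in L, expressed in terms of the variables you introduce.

0^{p³+k}

Assume L is regular; let p be its pumping constant.
Take w = 0^{p³} ∈ L with |w| = p³ ≥ p.
The pumping lemma gives a decomposition w = xyz where |xy| ≤ p and |y| > 0.
Then y = 0^k for some k with 1 ≤ k ≤ p.
Pump with i = 2: xy^2z = 0^{p³+k}. Since 1 ≤ k ≤ p, p³ < p³+k ≤ p³+p < p³+3p²+3p+1 = (p+1)³, so p³+k is not a perfect cube. So xy^2z ∉ L.
This is a contradiction; hence L is not regular.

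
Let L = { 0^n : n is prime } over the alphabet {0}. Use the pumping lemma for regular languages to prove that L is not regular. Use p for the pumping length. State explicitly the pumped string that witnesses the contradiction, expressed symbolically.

0^{q(1+k)}

Assume L is regular; let p be its pumping constant.
Let q be a prime with q ≥ p+2 (infinitely many primes exist), and take w = 0^q ∈ L with |w| = q ≥ p.
By the pumping lemma, w = xyz with |xy| ≤ p and |y| > 0.
Then y = 0^k for some k with 1 ≤ k ≤ p.
Since 1 ≤ k ≤ p, |xz| = q-k. Pump with i = q+1: |xy^{q+1}z| = (q-k)+(q+1)k = q+qk = q(1+k), which is composite (both factors ≥ 2). So xy^{q+1}z = 0^{q(1+k)} ∉ L.
This is a contradiction; hence L is not regular.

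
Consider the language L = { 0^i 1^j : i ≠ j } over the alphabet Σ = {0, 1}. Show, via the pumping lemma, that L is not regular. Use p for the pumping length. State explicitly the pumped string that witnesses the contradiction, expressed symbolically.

0^{p+p!} 1^{p+p!}

Suppose for contradiction that L is regular, and let p be the pumping length.
Choose w = 0^p 1^{p+p!}. Since p ≠ p+p!, w ∈ L; and |w| ≥ p.
By the pumping lemma, w = xyz with |xy| ≤ p and |y| > 0.
The first p characters of w are 0's, so xy (and hence y) consists only of 0's. Write y = 0^k, 1 ≤ k ≤ p.
Since 1 ≤ k ≤ p, k divides p!; set t = 1 + p!/k. Then xy^t z has p + (p!/k)·k = p + p! copies of 0. Now the 0-count equals the 1-count, so i ≠ j fails. So xy^t z = 0^{p+p!} 1^{p+p!} ∉ L.
Contradiction. Therefore L is not regular.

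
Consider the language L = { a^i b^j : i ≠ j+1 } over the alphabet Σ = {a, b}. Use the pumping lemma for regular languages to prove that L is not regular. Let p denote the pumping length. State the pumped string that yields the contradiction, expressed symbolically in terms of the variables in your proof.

a^{p+p!} b^{p+p!-1}

Suppose for contradiction that L is regular, and let p be the pumping length.
Choose w = a^p b^{p+p!-1}. Since p ≠ (p+p!-1)+1 = p+p!, w ∈ L; and |w| ≥ p.
By the pumping lemma, w = xyz with |xy| ≤ p and |y| ≥ 1.
Since the first p symbols of w are all a's and |xy| ≤ p, y lies entirely in the leading a-block: y = a^k for some k with 1 ≤ k ≤ p.
Since 1 ≤ k ≤ p, k divides p!; set t = 1 + p!/k. Then xy^t z has p + (p!/k)·k = p + p! copies of a. Now the a-count is p+p! and (b-count)+1 = (p+p!-1)+1 = p+p!, so i ≠ j+1 fails. So xy^t z = a^{p+p!} b^{p+p!-1} ∉ L.
This contradicts the pumping lemma, so L is not regular.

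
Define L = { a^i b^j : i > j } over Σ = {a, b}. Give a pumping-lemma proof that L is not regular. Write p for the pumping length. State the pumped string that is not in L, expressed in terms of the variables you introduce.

a^{p+1-k} b^p

Assume L is regular; let p be its pumping constant.
Choose w = a^{p+1} b^p ∈ L, with |w| = 2p+1 ≥ p.
The pumping lemma gives a decomposition w = xyz where |xy| ≤ p and |y| ≥ 1.
Because |xy| ≤ p and w begins with p copies of a, we have y = a^k with 1 ≤ k ≤ p.
Consider xy^0z = xz = a^{p+1-k} b^p. Since k ≥ 1, the a-count p+1-k is at most p, so i > j fails; thus xz ∉ L.
Contradiction. Therefore L is not regular.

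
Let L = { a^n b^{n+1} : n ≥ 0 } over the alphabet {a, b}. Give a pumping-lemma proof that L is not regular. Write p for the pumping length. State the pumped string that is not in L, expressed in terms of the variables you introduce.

Assume L is regular. Let p be the pumping length given by the pumping lemma.
Let w = a^p b^{p+1} ∈ L; note |w| = 2p+1 ≥ p.
By the pumping lemma, w = xyz with |xy| ≤ p and y is nonempty.
Since the first p symbols of w are all a's and |xy| ≤ p, y lies entirely in the leading a-block: y = a^k for some k with 1 ≤ k ≤ p.
Pump with i = 2: xy^2z = a^{p+k} b^{p+1}. For this to lie in L we would need p+1 = (p+k)+1, which forces k = 0. But k ≥ 1, so xy^2z ∉ L.
This contradicts the pumping lemma, so L is not regular.

a^{p+k} b^{p+1}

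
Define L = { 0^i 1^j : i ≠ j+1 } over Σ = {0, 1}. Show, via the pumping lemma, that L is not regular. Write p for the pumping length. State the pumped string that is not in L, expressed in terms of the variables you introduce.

0^{p+p!} 1^{p+p!-1}

Assume L is regular. Let p be the pumping length given by the pumping lemma.
Choose w = 0^p 1^{p+p!-1}. Since p ≠ (p+p!-1)+1 = p+p!, w ∈ L; and |w| ≥ p.
The pumping lemma gives a decomposition w = xyz where |xy| ≤ p and y is nonempty.
Since the first p symbols of w are all 0's and |xy| ≤ p, y lies entirely in the leading 0-block: y = 0^k for some k with 1 ≤ k ≤ p.
Since 1 ≤ k ≤ p, k divides p!; set t = 1 + p!/k. Then xy^t z has p + (p!/k)·k = p + p! copies of 0. Now the 0-count is p+p! and (1-count)+1 = (p+p!-1)+1 = p+p!, so i ≠ j+1 fails. So xy^t z = 0^{p+p!} 1^{p+p!-1} ∉ L.
This contradicts the pumping lemma, so L is not regular.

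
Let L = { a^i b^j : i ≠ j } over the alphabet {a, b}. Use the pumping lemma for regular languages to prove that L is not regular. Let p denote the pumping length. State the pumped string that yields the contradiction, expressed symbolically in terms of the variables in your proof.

a^{p+p!} b^{p+p!}

Assume L is regular; let p be its pumping constant.
Choose w = a^p b^{p+p!}. Since p ≠ p+p!, w ∈ L; and |w| ≥ p.
The pumping lemma gives a decomposition w = xyz where |xy| ≤ p and |y| > 0.
The first p characters of w are a's, so xy (and hence y) consists only of a's. Write y = a^k, 1 ≤ k ≤ p.
Since 1 ≤ k ≤ p, k divides p!; set t = 1 + p!/k. Then xy^t z has p + (p!/k)·k = p + p! copies of a. Now the a-count equals the b-count, so i ≠ j fails. So xy^t z = a^{p+p!} b^{p+p!} ∉ L.
This contradicts the pumping lemma, so L is not regular.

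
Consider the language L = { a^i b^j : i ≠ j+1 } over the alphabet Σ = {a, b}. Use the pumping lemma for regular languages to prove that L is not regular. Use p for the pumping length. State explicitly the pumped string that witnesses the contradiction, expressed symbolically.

a^{p+p!} b^{p+p!-1}

Assume L is regular; let p be its pumping constant.
Choose w = a^p b^{p+p!-1}. Since p ≠ (p+p!-1)+1 = p+p!, w ∈ L; and |w| ≥ p.
The pumping lemma gives a decomposition w = xyz where |xy| ≤ p and |y| > 0.
Since the first p symbols of w are all a's and |xy| ≤ p, y lies entirely in the leading a-block: y = a^k for some k with 1 ≤ k ≤ p.
Since 1 ≤ k ≤ p, k divides p!; set t = 1 + p!/k. Then xy^t z has p + (p!/k)·k = p + p! copies of a. Now the a-count is p+p! and (b-count)+1 = (p+p!-1)+1 = p+p!, so i ≠ j+1 fails. So xy^t z = a^{p+p!} b^{p+p!-1} ∉ L.
This contradicts the pumping lemma, so L is not regular.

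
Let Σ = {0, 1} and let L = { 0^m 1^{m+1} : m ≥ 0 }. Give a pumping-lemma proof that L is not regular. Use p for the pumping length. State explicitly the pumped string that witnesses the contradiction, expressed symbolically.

Toward a contradiction, assume L is regular with pumping length p.
Take w = 0^p 1^{p+1}. Then w ∈ L and |w| = 2p+1 ≥ p.
By the pumping lemma, w = xyz with |xy| ≤ p and |y| ≥ 1.
Because |xy| ≤ p and w begins with p copies of 0, we have y = 0^k with 1 ≤ k ≤ p.
Pump with i = 2: xy^2z = 0^{p+k} 1^{p+1}. For this to lie in L we would need p+1 = (p+k)+1, which forces k = 0. But k ≥ 1, so xy^2z ∉ L.
This contradicts the pumping lemma, so L is not regular.

0^{p+k} 1^{p+1}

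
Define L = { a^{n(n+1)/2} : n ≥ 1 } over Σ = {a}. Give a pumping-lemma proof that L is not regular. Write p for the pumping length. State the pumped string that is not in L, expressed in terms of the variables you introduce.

a^{p(p+1)/2+k}

Assume L is regular; let p be its pumping constant.
Take w = a^{p(p+1)/2} ∈ L with |w| = p(p+1)/2 ≥ p.
By the pumping lemma, w = xyz with |xy| ≤ p and |y| > 0.
Then y = a^k for some k with 1 ≤ k ≤ p.
Pump with i = 2: xy^2z = a^{p(p+1)/2+k}. Since 1 ≤ k ≤ p, p(p+1)/2 < p(p+1)/2+k ≤ p(p+1)/2+p < (p+1)(p+2)/2, so p(p+1)/2+k is strictly between consecutive triangular numbers. So xy^2z ∉ L.
This is a contradiction; hence L is not regular.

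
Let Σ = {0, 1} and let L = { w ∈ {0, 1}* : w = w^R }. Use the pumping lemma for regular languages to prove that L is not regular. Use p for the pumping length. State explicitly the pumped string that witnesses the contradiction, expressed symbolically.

Assume L is regular. Let p be the pumping length given by the pumping lemma.
Take w = 0^p 1 0^p, a palindrome of length 2p+1 ≥ p.
Write w = xyz as guaranteed by the lemma, with |xy| ≤ p and y is nonempty.
Since the first p symbols of w are all 0's and |xy| ≤ p, y lies entirely in the leading 0-block: y = 0^k for some k with 1 ≤ k ≤ p.
Pump with i = 2: xy^2z = 0^{p+k} 1 0^p. Its reverse is 0^p 1 0^{p+k}, which differs from xy^2z since k ≥ 1. So xy^2z is not a palindrome and xy^2z ∉ L.
This contradicts the pumping lemma, so L is not regular.

0^{p+k} 1 0^p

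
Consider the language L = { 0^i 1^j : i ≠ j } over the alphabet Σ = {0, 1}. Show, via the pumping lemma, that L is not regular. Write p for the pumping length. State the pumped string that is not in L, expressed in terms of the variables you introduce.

Suppose for contradiction that L is regular, and let p be the pumping length.
Choose w = 0^p 1^{p+p!}. Since p ≠ p+p!, w ∈ L; and |w| ≥ p.
The pumping lemma gives a decomposition w = xyz where |xy| ≤ p and |y| ≥ 1.
The first p characters of w are 0's, so xy (and hence y) consists only of 0's. Write y = 0^k, 1 ≤ k ≤ p.
Since 1 ≤ k ≤ p, k divides p!; set t = 1 + p!/k. Then xy^t z has p + (p!/k)·k = p + p! copies of 0. Now the 0-count equals the 1-count, so i ≠ j fails. So xy^t z = 0^{p+p!} 1^{p+p!} ∉ L.
This is a contradiction; hence L is not regular.

0^{p+p!} 1^{p+p!}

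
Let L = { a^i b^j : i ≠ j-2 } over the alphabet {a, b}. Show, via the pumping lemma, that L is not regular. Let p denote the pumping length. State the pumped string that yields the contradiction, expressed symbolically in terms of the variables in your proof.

Assume L is regular. Let p be the pumping length given by the pumping lemma.
Choose w = a^p b^{p+p!+2}. Since p ≠ (p+p!+2)-2 = p+p!, w ∈ L; and |w| ≥ p.
By the pumping lemma, w = xyz with |xy| ≤ p and y is nonempty.
The first p characters of w are a's, so xy (and hence y) consists only of a's. Write y = a^k, 1 ≤ k ≤ p.
Since 1 ≤ k ≤ p, k divides p!; set t = 1 + p!/k. Then xy^t z has p + (p!/k)·k = p + p! copies of a. Now the a-count is p+p! and (b-count)-2 = (p+p!+2)-2 = p+p!, so i ≠ j-2 fails. So xy^t z = a^{p+p!} b^{p+p!+2} ∉ L.
Contradiction. Therefore L is not regular.

a^{p+p!} b^{p+p!+2}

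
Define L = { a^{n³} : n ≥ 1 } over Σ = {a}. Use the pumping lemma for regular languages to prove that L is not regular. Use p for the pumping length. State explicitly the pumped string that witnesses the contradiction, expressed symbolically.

a^{p³+k}

Assume L is regular; let p be its pumping constant.
Take w = a^{p³} ∈ L with |w| = p³ ≥ p.
The pumping lemma gives a decomposition w = xyz where |xy| ≤ p and |y| > 0.
Then y = a^k for some k with 1 ≤ k ≤ p.
Pump with i = 2: xy^2z = a^{p³+k}. Since 1 ≤ k ≤ p, p³ < p³+k ≤ p³+p < p³+3p²+3p+1 = (p+1)³, so p³+k is not a perfect cube. So xy^2z ∉ L.
Contradiction. Therefore L is not regular.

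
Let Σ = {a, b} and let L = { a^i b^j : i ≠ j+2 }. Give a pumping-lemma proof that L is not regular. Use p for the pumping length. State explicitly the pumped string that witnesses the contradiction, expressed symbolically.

a^{p+p!} b^{p+p!-2}

Assume L is regular. Let p be the pumping length given by the pumping lemma.
Choose w = a^p b^{p+p!-2}. Since p ≠ (p+p!-2)+2 = p+p!, w ∈ L; and |w| ≥ p.
By the pumping lemma, w = xyz with |xy| ≤ p and |y| ≥ 1.
Since the first p symbols of w are all a's and |xy| ≤ p, y lies entirely in the leading a-block: y = a^k for some k with 1 ≤ k ≤ p.
Since 1 ≤ k ≤ p, k divides p!; set t = 1 + p!/k. Then xy^t z has p + (p!/k)·k = p + p! copies of a. Now the a-count is p+p! and (b-count)+2 = (p+p!-2)+2 = p+p!, so i ≠ j+2 fails. So xy^t z = a^{p+p!} b^{p+p!-2} ∉ L.
This is a contradiction; hence L is not regular.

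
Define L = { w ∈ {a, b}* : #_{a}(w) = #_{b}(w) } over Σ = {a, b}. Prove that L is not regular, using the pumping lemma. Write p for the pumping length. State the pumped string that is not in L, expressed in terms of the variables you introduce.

Assume L is regular. Let p be the pumping length given by the pumping lemma.
Choose w = a^p b^p ∈ L with |w| = 2p ≥ p.
By the pumping lemma, w = xyz with |xy| ≤ p and y is nonempty.
The first p characters of w are a's, so xy (and hence y) consists only of a's. Write y = a^k, 1 ≤ k ≤ p.
Pump with i = 2: xy^2z = a^{p+k} b^p has p+k occurrences of a but only p of b. Since k ≥ 1 the counts differ, so xy^2z ∉ L.
Contradiction. Therefore L is not regular.

a^{p+k} b^p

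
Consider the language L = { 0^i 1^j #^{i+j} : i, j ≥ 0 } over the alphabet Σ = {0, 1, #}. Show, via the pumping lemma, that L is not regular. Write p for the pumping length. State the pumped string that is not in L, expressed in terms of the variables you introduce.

Suppose for contradiction that L is regular, and let p be the pumping length.
Take w = 0^p 1^p #^{2p} ∈ L (with i=j=p, i+j=2p), |w| = 4p ≥ p.
The pumping lemma gives a decomposition w = xyz where |xy| ≤ p and |y| ≥ 1.
Since the first p symbols of w are all 0's and |xy| ≤ p, y lies entirely in the leading 0-block: y = 0^k for some k with 1 ≤ k ≤ p.
Consider xy^2z = 0^{p+k} 1^p #^{2p}. Now the 0- and 1-counts sum to 2p+k, but the #-count is 2p ≠ 2p+k. So xy^2z ∉ L.
This contradicts the pumping lemma, so L is not regular.

0^{p+k} 1^p #^{2p}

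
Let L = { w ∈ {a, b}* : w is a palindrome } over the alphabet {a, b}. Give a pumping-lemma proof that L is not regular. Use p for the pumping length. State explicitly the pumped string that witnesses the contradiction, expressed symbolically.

Assume L is regular. Let p be the pumping length given by the pumping lemma.
Take w = a^p b a^p, a palindrome of length 2p+1 ≥ p.
Write w = xyz as guaranteed by the lemma, with |xy| ≤ p and |y| > 0.
The first p characters of w are a's, so xy (and hence y) consists only of a's. Write y = a^k, 1 ≤ k ≤ p.
Pump with i = 2: xy^2z = a^{p+k} b a^p. Its reverse is a^p b a^{p+k}, which differs from xy^2z since k ≥ 1. So xy^2z is not a palindrome and xy^2z ∉ L.
This contradicts the pumping lemma, so L is not regular.

a^{p+k} b a^p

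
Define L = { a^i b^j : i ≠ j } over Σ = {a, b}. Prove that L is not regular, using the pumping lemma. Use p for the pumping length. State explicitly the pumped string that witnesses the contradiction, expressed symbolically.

a^{p+p!} b^{p+p!}

Toward a contradiction, assume L is regular with pumping length p.
Choose w = a^p b^{p+p!}. Since p ≠ p+p!, w ∈ L; and |w| ≥ p.
Write w = xyz as guaranteed by the lemma, with |xy| ≤ p and y is nonempty.
Since the first p symbols of w are all a's and |xy| ≤ p, y lies entirely in the leading a-block: y = a^k for some k with 1 ≤ k ≤ p.
Since 1 ≤ k ≤ p, k divides p!; set t = 1 + p!/k. Then xy^t z has p + (p!/k)·k = p + p! copies of a. Now the a-count equals the b-count, so i ≠ j fails. So xy^t z = a^{p+p!} b^{p+p!} ∉ L.
Contradiction. Therefore L is not regular.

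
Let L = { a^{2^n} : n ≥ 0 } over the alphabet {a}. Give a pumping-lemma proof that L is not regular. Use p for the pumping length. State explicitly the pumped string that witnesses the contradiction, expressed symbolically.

a^{2^p+k}

Assume L is regular; let p be its pumping constant.
Take w = a^{2^p} ∈ L with |w| = 2^p ≥ p.
By the pumping lemma, w = xyz with |xy| ≤ p and y is nonempty.
Then y = a^k for some k with 1 ≤ k ≤ p.
Pump with i = 2: xy^2z = a^{2^p+k}. Since 1 ≤ k ≤ p < 2^p, we have 2^p < 2^p+k < 2^{p+1}, so 2^p+k is not a power of 2. So xy^2z ∉ L.
This contradicts the pumping lemma, so L is not regular.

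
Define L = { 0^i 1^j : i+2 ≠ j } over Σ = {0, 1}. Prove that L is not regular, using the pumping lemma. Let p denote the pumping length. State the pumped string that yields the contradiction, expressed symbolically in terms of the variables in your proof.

0^{p+p!} 1^{p+p!+2}

Toward a contradiction, assume L is regular with pumping length p.
Choose w = 0^p 1^{p+p!+2}. Since p ≠ (p+p!+2)-2 = p+p!, w ∈ L; and |w| ≥ p.
The pumping lemma gives a decomposition w = xyz where |xy| ≤ p and |y| ≥ 1.
Because |xy| ≤ p and w begins with p copies of 0, we have y = 0^k with 1 ≤ k ≤ p.
Since 1 ≤ k ≤ p, k divides p!; set t = 1 + p!/k. Then xy^t z has p + (p!/k)·k = p + p! copies of 0. Now the 0-count is p+p! and (1-count)-2 = (p+p!+2)-2 = p+p!, so i+2 ≠ j fails. So xy^t z = 0^{p+p!} 1^{p+p!+2} ∉ L.
This is a contradiction; hence L is not regular.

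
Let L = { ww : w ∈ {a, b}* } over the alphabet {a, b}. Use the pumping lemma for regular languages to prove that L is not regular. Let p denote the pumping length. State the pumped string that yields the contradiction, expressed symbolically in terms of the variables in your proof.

a^{p+k} b^p a^p b^p

Assume L is regular; let p be its pumping constant.
Take w = a^p b^p a^p b^p = uu where u = a^pb^p; then w ∈ L and |w| = 4p ≥ p.
The pumping lemma gives a decomposition w = xyz where |xy| ≤ p and y is nonempty.
The first p characters of w are a's, so xy (and hence y) consists only of a's. Write y = a^k, 1 ≤ k ≤ p.
Pump with i = 2: xy^2z = a^{p+k} b^p a^p b^p, of length 4p+k. Suppose this equals vv. The string starts with a and ends with b, so v does too; thus the boundary between the two copies of v is a b→a transition. There is exactly one such transition, at position 2p+k, so |v| = 2p+k and |vv| = 4p+2k ≠ 4p+k since k ≥ 1. So xy^2z ∉ L.
This contradicts the pumping lemma, so L is not regular.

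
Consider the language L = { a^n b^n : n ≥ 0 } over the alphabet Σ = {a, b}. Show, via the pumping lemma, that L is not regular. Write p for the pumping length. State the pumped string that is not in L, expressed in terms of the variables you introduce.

Assume L is regular; let p be its pumping constant.
Take w = a^p b^p. Then w ∈ L and |w| = 2p ≥ p.
The pumping lemma gives a decomposition w = xyz where |xy| ≤ p and |y| ≥ 1.
Because |xy| ≤ p and w begins with p copies of a, we have y = a^k with 1 ≤ k ≤ p.
Pump with i = 2: xy^2z = a^{p+k} b^p. For this to lie in L we would need p = p+k, which forces k = 0. But k ≥ 1, so xy^2z ∉ L.
This is a contradiction; hence L is not regular.

a^{p+k} b^p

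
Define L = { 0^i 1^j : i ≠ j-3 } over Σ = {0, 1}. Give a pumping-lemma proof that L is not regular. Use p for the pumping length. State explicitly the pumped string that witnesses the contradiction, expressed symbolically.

0^{p+p!} 1^{p+p!+3}

Assume L is regular. Let p be the pumping length given by the pumping lemma.
Choose w = 0^p 1^{p+p!+3}. Since p ≠ (p+p!+3)-3 = p+p!, w ∈ L; and |w| ≥ p.
By the pumping lemma, w = xyz with |xy| ≤ p and |y| > 0.
The first p characters of w are 0's, so xy (and hence y) consists only of 0's. Write y = 0^k, 1 ≤ k ≤ p.
Since 1 ≤ k ≤ p, k divides p!; set t = 1 + p!/k. Then xy^t z has p + (p!/k)·k = p + p! copies of 0. Now the 0-count is p+p! and (1-count)-3 = (p+p!+3)-3 = p+p!, so i ≠ j-3 fails. So xy^t z = 0^{p+p!} 1^{p+p!+3} ∉ L.
This contradicts the pumping lemma, so L is not regular.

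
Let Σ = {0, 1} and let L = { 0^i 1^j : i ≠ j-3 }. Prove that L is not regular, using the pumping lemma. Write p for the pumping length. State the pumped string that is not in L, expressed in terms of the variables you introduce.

0^{p+p!} 1^{p+p!+3}

Toward a contradiction, assume L is regular with pumping length p.
Choose w = 0^p 1^{p+p!+3}. Since p ≠ (p+p!+3)-3 = p+p!, w ∈ L; and |w| ≥ p.
The pumping lemma gives a decomposition w = xyz where |xy| ≤ p and |y| ≥ 1.
Since the first p symbols of w are all 0's and |xy| ≤ p, y lies entirely in the leading 0-block: y = 0^k for some k with 1 ≤ k ≤ p.
Since 1 ≤ k ≤ p, k divides p!; set t = 1 + p!/k. Then xy^t z has p + (p!/k)·k = p + p! copies of 0. Now the 0-count is p+p! and (1-count)-3 = (p+p!+3)-3 = p+p!, so i ≠ j-3 fails. So xy^t z = 0^{p+p!} 1^{p+p!+3} ∉ L.
This is a contradiction; hence L is not regular.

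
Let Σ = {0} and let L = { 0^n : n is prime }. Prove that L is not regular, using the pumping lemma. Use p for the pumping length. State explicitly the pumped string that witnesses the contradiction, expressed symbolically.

0^{q(1+k)}

Assume L is regular; let p be its pumping constant.
Let q be a prime with q ≥ p+2 (infinitely many primes exist), and take w = 0^q ∈ L with |w| = q ≥ p.
By the pumping lemma, w = xyz with |xy| ≤ p and |y| ≥ 1.
Then y = 0^k for some k with 1 ≤ k ≤ p.
Since 1 ≤ k ≤ p, |xz| = q-k. Pump with i = q+1: |xy^{q+1}z| = (q-k)+(q+1)k = q+qk = q(1+k), which is composite (both factors ≥ 2). So xy^{q+1}z = 0^{q(1+k)} ∉ L.
Contradiction. Therefore L is not regular.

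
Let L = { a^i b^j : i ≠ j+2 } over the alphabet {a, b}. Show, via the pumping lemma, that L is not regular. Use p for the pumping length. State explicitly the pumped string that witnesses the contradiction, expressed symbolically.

a^{p+p!} b^{p+p!-2}

Assume L is regular. Let p be the pumping length given by the pumping lemma.
Choose w = a^p b^{p+p!-2}. Since p ≠ (p+p!-2)+2 = p+p!, w ∈ L; and |w| ≥ p.
Write w = xyz as guaranteed by the lemma, with |xy| ≤ p and |y| > 0.
The first p characters of w are a's, so xy (and hence y) consists only of a's. Write y = a^k, 1 ≤ k ≤ p.
Since 1 ≤ k ≤ p, k divides p!; set t = 1 + p!/k. Then xy^t z has p + (p!/k)·k = p + p! copies of a. Now the a-count is p+p! and (b-count)+2 = (p+p!-2)+2 = p+p!, so i ≠ j+2 fails. So xy^t z = a^{p+p!} b^{p+p!-2} ∉ L.
This is a contradiction; hence L is not regular.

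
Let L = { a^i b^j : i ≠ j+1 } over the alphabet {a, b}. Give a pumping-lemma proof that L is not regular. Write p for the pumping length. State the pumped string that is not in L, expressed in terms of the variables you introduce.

a^{p+p!} b^{p+p!-1}

Suppose for contradiction that L is regular, and let p be the pumping length.
Choose w = a^p b^{p+p!-1}. Since p ≠ (p+p!-1)+1 = p+p!, w ∈ L; and |w| ≥ p.
Write w = xyz as guaranteed by the lemma, with |xy| ≤ p and |y| > 0.
Since the first p symbols of w are all a's and |xy| ≤ p, y lies entirely in the leading a-block: y = a^k for some k with 1 ≤ k ≤ p.
Since 1 ≤ k ≤ p, k divides p!; set t = 1 + p!/k. Then xy^t z has p + (p!/k)·k = p + p! copies of a. Now the a-count is p+p! and (b-count)+1 = (p+p!-1)+1 = p+p!, so i ≠ j+1 fails. So xy^t z = a^{p+p!} b^{p+p!-1} ∉ L.
This contradicts the pumping lemma, so L is not regular.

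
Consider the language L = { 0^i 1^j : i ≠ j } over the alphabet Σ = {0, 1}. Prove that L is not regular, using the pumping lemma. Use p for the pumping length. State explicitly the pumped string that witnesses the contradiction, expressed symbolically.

Assume L is regular. Let p be the pumping length given by the pumping lemma.
Choose w = 0^p 1^{p+p!}. Since p ≠ p+p!, w ∈ L; and |w| ≥ p.
The pumping lemma gives a decomposition w = xyz where |xy| ≤ p and |y| ≥ 1.
Because |xy| ≤ p and w begins with p copies of 0, we have y = 0^k with 1 ≤ k ≤ p.
Since 1 ≤ k ≤ p, k divides p!; set t = 1 + p!/k. Then xy^t z has p + (p!/k)·k = p + p! copies of 0. Now the 0-count equals the 1-count, so i ≠ j fails. So xy^t z = 0^{p+p!} 1^{p+p!} ∉ L.
Contradiction. Therefore L is not regular.

0^{p+p!} 1^{p+p!}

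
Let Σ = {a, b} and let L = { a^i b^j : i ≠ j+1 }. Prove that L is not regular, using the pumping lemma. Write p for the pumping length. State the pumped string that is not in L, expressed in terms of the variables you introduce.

Assume L is regular; let p be its pumping constant.
Choose w = a^p b^{p+p!-1}. Since p ≠ (p+p!-1)+1 = p+p!, w ∈ L; and |w| ≥ p.
Write w = xyz as guaranteed by the lemma, with |xy| ≤ p and y is nonempty.
Because |xy| ≤ p and w begins with p copies of a, we have y = a^k with 1 ≤ k ≤ p.
Since 1 ≤ k ≤ p, k divides p!; set t = 1 + p!/k. Then xy^t z has p + (p!/k)·k = p + p! copies of a. Now the a-count is p+p! and (b-count)+1 = (p+p!-1)+1 = p+p!, so i ≠ j+1 fails. So xy^t z = a^{p+p!} b^{p+p!-1} ∉ L.
This contradicts the pumping lemma, so L is not regular.

a^{p+p!} b^{p+p!-1}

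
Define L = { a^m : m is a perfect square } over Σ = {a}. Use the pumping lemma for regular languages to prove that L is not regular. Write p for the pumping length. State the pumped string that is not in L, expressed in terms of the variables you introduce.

a^{p²+k}

Assume L is regular; let p be its pumping constant.
Take w = a^{p²} ∈ L with |w| = p² ≥ p.
By the pumping lemma, w = xyz with |xy| ≤ p and |y| ≥ 1.
Then y = a^k for some k with 1 ≤ k ≤ p.
Pump with i = 2: xy^2z = a^{p²+k}. Since 1 ≤ k ≤ p, p² < p²+k ≤ p²+p < (p+1)², so p²+k lies strictly between consecutive squares and is not a perfect square. So xy^2z ∉ L.
This is a contradiction; hence L is not regular.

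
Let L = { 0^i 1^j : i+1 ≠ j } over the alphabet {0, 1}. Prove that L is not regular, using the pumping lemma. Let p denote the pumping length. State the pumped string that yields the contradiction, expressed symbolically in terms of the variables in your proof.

0^{p+p!} 1^{p+p!+1}

Assume L is regular; let p be its pumping constant.
Choose w = 0^p 1^{p+p!+1}. Since p ≠ (p+p!+1)-1 = p+p!, w ∈ L; and |w| ≥ p.
By the pumping lemma, w = xyz with |xy| ≤ p and y is nonempty.
The first p characters of w are 0's, so xy (and hence y) consists only of 0's. Write y = 0^k, 1 ≤ k ≤ p.
Since 1 ≤ k ≤ p, k divides p!; set t = 1 + p!/k. Then xy^t z has p + (p!/k)·k = p + p! copies of 0. Now the 0-count is p+p! and (1-count)-1 = (p+p!+1)-1 = p+p!, so i+1 ≠ j fails. So xy^t z = 0^{p+p!} 1^{p+p!+1} ∉ L.
This is a contradiction; hence L is not regular.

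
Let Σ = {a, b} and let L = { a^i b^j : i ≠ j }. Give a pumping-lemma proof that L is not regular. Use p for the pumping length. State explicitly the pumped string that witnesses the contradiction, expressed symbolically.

Assume L is regular; let p be its pumping constant.
Choose w = a^p b^{p+p!}. Since p ≠ p+p!, w ∈ L; and |w| ≥ p.
By the pumping lemma, w = xyz with |xy| ≤ p and |y| > 0.
Since the first p symbols of w are all a's and |xy| ≤ p, y lies entirely in the leading a-block: y = a^k for some k with 1 ≤ k ≤ p.
Since 1 ≤ k ≤ p, k divides p!; set t = 1 + p!/k. Then xy^t z has p + (p!/k)·k = p + p! copies of a. Now the a-count equals the b-count, so i ≠ j fails. So xy^t z = a^{p+p!} b^{p+p!} ∉ L.
This is a contradiction; hence L is not regular.

a^{p+p!} b^{p+p!}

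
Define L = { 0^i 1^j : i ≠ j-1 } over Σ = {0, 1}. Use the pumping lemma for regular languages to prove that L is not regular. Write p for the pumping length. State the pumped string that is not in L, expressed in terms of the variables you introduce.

0^{p+p!} 1^{p+p!+1}

Assume L is regular; let p be its pumping constant.
Choose w = 0^p 1^{p+p!+1}. Since p ≠ (p+p!+1)-1 = p+p!, w ∈ L; and |w| ≥ p.
Write w = xyz as guaranteed by the lemma, with |xy| ≤ p and |y| > 0.
Because |xy| ≤ p and w begins with p copies of 0, we have y = 0^k with 1 ≤ k ≤ p.
Since 1 ≤ k ≤ p, k divides p!; set t = 1 + p!/k. Then xy^t z has p + (p!/k)·k = p + p! copies of 0. Now the 0-count is p+p! and (1-count)-1 = (p+p!+1)-1 = p+p!, so i ≠ j-1 fails. So xy^t z = 0^{p+p!} 1^{p+p!+1} ∉ L.
This is a contradiction; hence L is not regular.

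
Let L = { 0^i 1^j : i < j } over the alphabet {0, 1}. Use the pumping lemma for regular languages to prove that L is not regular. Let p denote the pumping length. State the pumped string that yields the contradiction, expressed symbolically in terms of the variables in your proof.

0^{p+k} 1^{p+1}

Assume L is regular. Let p be the pumping length given by the pumping lemma.
Choose w = 0^p 1^{p+1} ∈ L, with |w| = 2p+1 ≥ p.
Write w = xyz as guaranteed by the lemma, with |xy| ≤ p and |y| > 0.
Because |xy| ≤ p and w begins with p copies of 0, we have y = 0^k with 1 ≤ k ≤ p.
Consider xy^2z = 0^{p+k} 1^{p+1}. Since k ≥ 1, the 0-count p+k is at least p+1, so i < j fails; thus xy^2z ∉ L.
This is a contradiction; hence L is not regular.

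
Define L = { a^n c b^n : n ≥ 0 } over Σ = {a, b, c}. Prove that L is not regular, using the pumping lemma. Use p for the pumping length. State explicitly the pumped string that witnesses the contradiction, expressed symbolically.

a^{p+k} c b^p

Suppose for contradiction that L is regular, and let p be the pumping length.
Take w = a^p c b^p ∈ L with |w| = 2p+1 ≥ p.
The pumping lemma gives a decomposition w = xyz where |xy| ≤ p and |y| > 0.
Since the first p symbols of w are all a's and |xy| ≤ p, y lies entirely in the leading a-block: y = a^k for some k with 1 ≤ k ≤ p.
Pump with i = 2: xy^2z = a^{p+k} c b^p, which would require p+k = p. But k ≥ 1, so xy^2z ∉ L.
This is a contradiction; hence L is not regular.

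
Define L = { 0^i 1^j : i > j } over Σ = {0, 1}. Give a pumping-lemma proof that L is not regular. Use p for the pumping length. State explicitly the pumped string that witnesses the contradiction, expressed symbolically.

0^{p+1-k} 1^p

Suppose for contradiction that L is regular, and let p be the pumping length.
Choose w = 0^{p+1} 1^p ∈ L, with |w| = 2p+1 ≥ p.
By the pumping lemma, w = xyz with |xy| ≤ p and |y| ≥ 1.
Since the first p symbols of w are all 0's and |xy| ≤ p, y lies entirely in the leading 0-block: y = 0^k for some k with 1 ≤ k ≤ p.
Consider xy^0z = xz = 0^{p+1-k} 1^p. Since k ≥ 1, the 0-count p+1-k is at most p, so i > j fails; thus xz ∉ L.
This is a contradiction; hence L is not regular.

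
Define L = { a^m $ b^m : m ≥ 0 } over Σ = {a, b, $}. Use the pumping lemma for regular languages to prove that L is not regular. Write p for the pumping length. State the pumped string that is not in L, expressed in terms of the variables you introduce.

Toward a contradiction, assume L is regular with pumping length p.
Take w = a^p $ b^p ∈ L with |w| = 2p+1 ≥ p.
By the pumping lemma, w = xyz with |xy| ≤ p and y is nonempty.
Because |xy| ≤ p and w begins with p copies of a, we have y = a^k with 1 ≤ k ≤ p.
Pump with i = 2: xy^2z = a^{p+k} $ b^p, which would require p+k = p. But k ≥ 1, so xy^2z ∉ L.
Contradiction. Therefore L is not regular.

a^{p+k} $ b^p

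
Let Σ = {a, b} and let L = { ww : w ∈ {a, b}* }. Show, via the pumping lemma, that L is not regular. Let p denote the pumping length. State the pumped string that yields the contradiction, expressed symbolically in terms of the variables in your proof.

a^{p+k} b^p a^p b^p

Toward a contradiction, assume L is regular with pumping length p.
Take w = a^p b^p a^p b^p = uu where u = a^pb^p; then w ∈ L and |w| = 4p ≥ p.
By the pumping lemma, w = xyz with |xy| ≤ p and y is nonempty.
Because |xy| ≤ p and w begins with p copies of a, we have y = a^k with 1 ≤ k ≤ p.
Pump with i = 2: xy^2z = a^{p+k} b^p a^p b^p, of length 4p+k. Suppose this equals vv. The string starts with a and ends with b, so v does too; thus the boundary between the two copies of v is a b→a transition. There is exactly one such transition, at position 2p+k, so |v| = 2p+k and |vv| = 4p+2k ≠ 4p+k since k ≥ 1. So xy^2z ∉ L.
This contradicts the pumping lemma, so L is not regular.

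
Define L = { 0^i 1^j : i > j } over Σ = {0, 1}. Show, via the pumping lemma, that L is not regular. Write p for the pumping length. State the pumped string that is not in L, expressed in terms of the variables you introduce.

Assume L is regular; let p be its pumping constant.
Choose w = 0^{p+1} 1^p ∈ L, with |w| = 2p+1 ≥ p.
The pumping lemma gives a decomposition w = xyz where |xy| ≤ p and |y| ≥ 1.
The first p characters of w are 0's, so xy (and hence y) consists only of 0's. Write y = 0^k, 1 ≤ k ≤ p.
Consider xy^0z = xz = 0^{p+1-k} 1^p. Since k ≥ 1, the 0-count p+1-k is at most p, so i > j fails; thus xz ∉ L.
This contradicts the pumping lemma, so L is not regular.

0^{p+1-k} 1^p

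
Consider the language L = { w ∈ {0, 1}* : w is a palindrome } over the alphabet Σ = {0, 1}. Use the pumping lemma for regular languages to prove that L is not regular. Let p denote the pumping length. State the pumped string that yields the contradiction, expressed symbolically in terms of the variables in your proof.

0^{p+k} 1 0^p

Assume L is regular. Let p be the pumping length given by the pumping lemma.
Take w = 0^p 1 0^p, a palindrome of length 2p+1 ≥ p.
By the pumping lemma, w = xyz with |xy| ≤ p and y is nonempty.
Because |xy| ≤ p and w begins with p copies of 0, we have y = 0^k with 1 ≤ k ≤ p.
Pump with i = 2: xy^2z = 0^{p+k} 1 0^p. Its reverse is 0^p 1 0^{p+k}, which differs from xy^2z since k ≥ 1. So xy^2z is not a palindrome and xy^2z ∉ L.
Contradiction. Therefore L is not regular.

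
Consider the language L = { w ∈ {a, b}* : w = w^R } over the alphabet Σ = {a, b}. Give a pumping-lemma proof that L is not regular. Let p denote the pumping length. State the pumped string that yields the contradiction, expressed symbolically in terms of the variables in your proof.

Toward a contradiction, assume L is regular with pumping length p.
Take w = a^p b a^p, a palindrome of length 2p+1 ≥ p.
By the pumping lemma, w = xyz with |xy| ≤ p and |y| ≥ 1.
The first p characters of w are a's, so xy (and hence y) consists only of a's. Write y = a^k, 1 ≤ k ≤ p.
Pump with i = 2: xy^2z = a^{p+k} b a^p. Its reverse is a^p b a^{p+k}, which differs from xy^2z since k ≥ 1. So xy^2z is not a palindrome and xy^2z ∉ L.
Contradiction. Therefore L is not regular.

a^{p+k} b a^p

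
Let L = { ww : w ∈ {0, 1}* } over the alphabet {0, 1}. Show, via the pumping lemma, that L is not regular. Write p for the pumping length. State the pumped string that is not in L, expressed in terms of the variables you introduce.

0^{p+k} 1^p 0^p 1^p

Assume L is regular; let p be its pumping constant.
Take w = 0^p 1^p 0^p 1^p = uu where u = 0^p1^p; then w ∈ L and |w| = 4p ≥ p.
By the pumping lemma, w = xyz with |xy| ≤ p and |y| > 0.
Because |xy| ≤ p and w begins with p copies of 0, we have y = 0^k with 1 ≤ k ≤ p.
Pump with i = 2: xy^2z = 0^{p+k} 1^p 0^p 1^p, of length 4p+k. Suppose this equals vv. The string starts with 0 and ends with 1, so v does too; thus the boundary between the two copies of v is a 1→0 transition. There is exactly one such transition, at position 2p+k, so |v| = 2p+k and |vv| = 4p+2k ≠ 4p+k since k ≥ 1. So xy^2z ∉ L.
Contradiction. Therefore L is not regular.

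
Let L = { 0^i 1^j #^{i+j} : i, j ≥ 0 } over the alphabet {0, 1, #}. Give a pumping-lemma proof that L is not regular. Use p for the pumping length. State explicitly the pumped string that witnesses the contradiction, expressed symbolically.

0^{p+k} 1^p #^{2p}

Toward a contradiction, assume L is regular with pumping length p.
Take w = 0^p 1^p #^{2p} ∈ L (with i=j=p, i+j=2p), |w| = 4p ≥ p.
Write w = xyz as guaranteed by the lemma, with |xy| ≤ p and y is nonempty.
The first p characters of w are 0's, so xy (and hence y) consists only of 0's. Write y = 0^k, 1 ≤ k ≤ p.
Consider xy^2z = 0^{p+k} 1^p #^{2p}. Now the 0- and 1-counts sum to 2p+k, but the #-count is 2p ≠ 2p+k. So xy^2z ∉ L.
This is a contradiction; hence L is not regular.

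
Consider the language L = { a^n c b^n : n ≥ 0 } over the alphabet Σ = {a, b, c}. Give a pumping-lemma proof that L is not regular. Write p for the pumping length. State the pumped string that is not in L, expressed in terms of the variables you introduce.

a^{p+k} c b^p

Toward a contradiction, assume L is regular with pumping length p.
Take w = a^p c b^p ∈ L with |w| = 2p+1 ≥ p.
Write w = xyz as guaranteed by the lemma, with |xy| ≤ p and |y| ≥ 1.
The first p characters of w are a's, so xy (and hence y) consists only of a's. Write y = a^k, 1 ≤ k ≤ p.
Pump with i = 2: xy^2z = a^{p+k} c b^p, which would require p+k = p. But k ≥ 1, so xy^2z ∉ L.
This is a contradiction; hence L is not regular.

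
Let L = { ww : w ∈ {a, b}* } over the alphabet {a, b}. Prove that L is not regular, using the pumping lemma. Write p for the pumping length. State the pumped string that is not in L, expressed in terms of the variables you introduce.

Toward a contradiction, assume L is regular with pumping length p.
Take w = a^p b^p a^p b^p = uu where u = a^pb^p; then w ∈ L and |w| = 4p ≥ p.
By the pumping lemma, w = xyz with |xy| ≤ p and y is nonempty.
Since the first p symbols of w are all a's and |xy| ≤ p, y lies entirely in the leading a-block: y = a^k for some k with 1 ≤ k ≤ p.
Pump with i = 2: xy^2z = a^{p+k} b^p a^p b^p, of length 4p+k. Suppose this equals vv. The string starts with a and ends with b, so v does too; thus the boundary between the two copies of v is a b→a transition. There is exactly one such transition, at position 2p+k, so |v| = 2p+k and |vv| = 4p+2k ≠ 4p+k since k ≥ 1. So xy^2z ∉ L.
This is a contradiction; hence L is not regular.

a^{p+k} b^p a^p b^p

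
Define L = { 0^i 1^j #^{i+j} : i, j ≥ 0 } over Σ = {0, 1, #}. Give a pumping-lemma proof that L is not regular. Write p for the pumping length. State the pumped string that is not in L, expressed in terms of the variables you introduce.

0^{p+k} 1^p #^{2p}

Toward a contradiction, assume L is regular with pumping length p.
Take w = 0^p 1^p #^{2p} ∈ L (with i=j=p, i+j=2p), |w| = 4p ≥ p.
Write w = xyz as guaranteed by the lemma, with |xy| ≤ p and |y| > 0.
Since the first p symbols of w are all 0's and |xy| ≤ p, y lies entirely in the leading 0-block: y = 0^k for some k with 1 ≤ k ≤ p.
Consider xy^2z = 0^{p+k} 1^p #^{2p}. Now the 0- and 1-counts sum to 2p+k, but the #-count is 2p ≠ 2p+k. So xy^2z ∉ L.
Contradiction. Therefore L is not regular.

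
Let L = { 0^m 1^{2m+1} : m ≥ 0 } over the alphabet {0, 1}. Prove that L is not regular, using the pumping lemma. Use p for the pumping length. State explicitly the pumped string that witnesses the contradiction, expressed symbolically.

Assume L is regular. Let p be the pumping length given by the pumping lemma.
Take w = 0^p 1^{2p+1}. Then w ∈ L and |w| = 3p+1 ≥ p.
The pumping lemma gives a decomposition w = xyz where |xy| ≤ p and |y| > 0.
Since the first p symbols of w are all 0's and |xy| ≤ p, y lies entirely in the leading 0-block: y = 0^k for some k with 1 ≤ k ≤ p.
Pump with i = 2: xy^2z = 0^{p+k} 1^{2p+1}. For this to lie in L we would need 2p+1 = 2(p+k)+1, which forces k = 0. But k ≥ 1, so xy^2z ∉ L.
Contradiction. Therefore L is not regular.

0^{p+k} 1^{2p+1}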